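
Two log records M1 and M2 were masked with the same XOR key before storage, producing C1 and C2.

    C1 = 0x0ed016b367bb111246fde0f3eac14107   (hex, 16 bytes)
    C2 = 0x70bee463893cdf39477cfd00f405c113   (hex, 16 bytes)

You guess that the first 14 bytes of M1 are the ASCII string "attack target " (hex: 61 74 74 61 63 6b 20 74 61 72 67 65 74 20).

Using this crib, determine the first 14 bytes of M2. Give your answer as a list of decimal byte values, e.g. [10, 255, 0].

First, C1 ⊕ C2 = (M1 ⊕ K) ⊕ (M2 ⊕ K) = M1 ⊕ M2, so the key drops out. Then M2 = (M1 ⊕ M2) ⊕ M1 over the first 14 bytes.
byte 0: (0e ^ 70) ^ 61 = 7e ^ 61 = 1f
byte 1: (d0 ^ be) ^ 74 = 6e ^ 74 = 1a
byte 2: (16 ^ e4) ^ 74 = f2 ^ 74 = 86
byte 3: (b3 ^ 63) ^ 61 = d0 ^ 61 = b1
byte 4: (67 ^ 89) ^ 63 = ee ^ 63 = 8d
byte 5: (bb ^ 3c) ^ 6b = 87 ^ 6b = ec
byte 6: (11 ^ df) ^ 20 = ce ^ 20 = ee
byte 7: (12 ^ 39) ^ 74 = 2b ^ 74 = 5f
byte 8: (46 ^ 47) ^ 61 = 01 ^ 61 = 60
byte 9: (fd ^ 7c) ^ 72 = 81 ^ 72 = f3
byte 10: (e0 ^ fd) ^ 67 = 1d ^ 67 = 7a
byte 11: (f3 ^ 00) ^ 65 = f3 ^ 65 = 96
byte 12: (ea ^ f4) ^ 74 = 1e ^ 74 = 6a
byte 13: (c1 ^ 05) ^ 20 = c4 ^ 20 = e4

[31, 26, 134, 177, 141, 236, 238, 95, 96, 243, 122, 150, 106, 228]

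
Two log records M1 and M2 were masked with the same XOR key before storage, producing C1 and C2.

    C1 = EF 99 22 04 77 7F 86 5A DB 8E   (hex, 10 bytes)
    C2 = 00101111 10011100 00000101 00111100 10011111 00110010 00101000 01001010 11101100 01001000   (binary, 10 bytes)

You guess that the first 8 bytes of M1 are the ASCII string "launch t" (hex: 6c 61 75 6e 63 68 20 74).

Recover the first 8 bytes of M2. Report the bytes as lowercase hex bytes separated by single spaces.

ac 64 52 56 8b 25 8e 64

First, C1 ⊕ C2 = (M1 ⊕ K) ⊕ (M2 ⊕ K) = M1 ⊕ M2, so the key drops out. Then M2 = (M1 ⊕ M2) ⊕ M1 over the first 8 bytes.
byte 0: (ef ⊕ 2f) ⊕ 6c = c0 ⊕ 6c = ac
byte 1: (99 ⊕ 9c) ⊕ 61 = 05 ⊕ 61 = 64
byte 2: (22 ⊕ 05) ⊕ 75 = 27 ⊕ 75 = 52
byte 3: (04 ⊕ 3c) ⊕ 6e = 38 ⊕ 6e = 56
byte 4: (77 ⊕ 9f) ⊕ 63 = e8 ⊕ 63 = 8b
byte 5: (7f ⊕ 32) ⊕ 68 = 4d ⊕ 68 = 25
byte 6: (86 ⊕ 28) ⊕ 20 = ae ⊕ 20 = 8e
byte 7: (5a ⊕ 4a) ⊕ 74 = 10 ⊕ 74 = 64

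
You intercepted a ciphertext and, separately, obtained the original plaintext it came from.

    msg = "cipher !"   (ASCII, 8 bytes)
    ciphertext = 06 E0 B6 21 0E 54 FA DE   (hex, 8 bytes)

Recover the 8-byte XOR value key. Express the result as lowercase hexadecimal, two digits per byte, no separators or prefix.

Since ciphertext = msg ⊕ key, XORing both sides with msg gives key = msg ⊕ ciphertext.
63 ⊕ 06 = 65
69 ⊕ e0 = 89
70 ⊕ b6 = c6
68 ⊕ 21 = 49
65 ⊕ 0e = 6b
72 ⊕ 54 = 26
20 ⊕ fa = da
21 ⊕ de = ff

6589c6496b26daff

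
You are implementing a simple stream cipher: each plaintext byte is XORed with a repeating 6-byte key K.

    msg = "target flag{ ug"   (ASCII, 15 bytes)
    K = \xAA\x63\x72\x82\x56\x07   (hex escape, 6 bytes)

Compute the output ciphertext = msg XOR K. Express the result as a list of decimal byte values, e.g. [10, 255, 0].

The 6-byte key repeats, so the effective keystream is aa 63 72 82 56 07 aa 63 72 82 56 07 aa 63 72.
byte 0: 74 ⊕ aa = de
byte 1: 61 ⊕ 63 = 02
byte 2: 72 ⊕ 72 = 00
byte 3: 67 ⊕ 82 = e5
byte 4: 65 ⊕ 56 = 33
byte 5: 74 ⊕ 07 = 73
byte 6: 20 ⊕ aa = 8a
byte 7: 66 ⊕ 63 = 05
byte 8: 6c ⊕ 72 = 1e
byte 9: 61 ⊕ 82 = e3
byte 10: 67 ⊕ 56 = 31
byte 11: 7b ⊕ 07 = 7c
byte 12: 20 ⊕ aa = 8a
byte 13: 75 ⊕ 63 = 16
byte 14: 67 ⊕ 72 = 15

[222, 2, 0, 229, 51, 115, 138, 5, 30, 227, 49, 124, 138, 22, 21]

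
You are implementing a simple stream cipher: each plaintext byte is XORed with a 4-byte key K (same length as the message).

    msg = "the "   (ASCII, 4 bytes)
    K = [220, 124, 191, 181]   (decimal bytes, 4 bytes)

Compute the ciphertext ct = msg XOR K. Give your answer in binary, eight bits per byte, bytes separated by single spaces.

10101000 00010100 11011010 10010101

116 XOR 220 = 168
104 XOR 124 =  20
101 XOR 191 = 218
 32 XOR 181 = 149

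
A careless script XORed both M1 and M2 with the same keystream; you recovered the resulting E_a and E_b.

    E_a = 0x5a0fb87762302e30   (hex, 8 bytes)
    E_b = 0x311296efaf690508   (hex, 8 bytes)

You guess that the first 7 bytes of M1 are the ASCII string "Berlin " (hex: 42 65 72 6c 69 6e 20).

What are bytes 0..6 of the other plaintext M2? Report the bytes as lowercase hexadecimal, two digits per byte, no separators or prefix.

First, E_a ⊕ E_b = (M1 ⊕ K) ⊕ (M2 ⊕ K) = M1 ⊕ M2, so the key drops out. Then M2 = (M1 ⊕ M2) ⊕ M1 over the first 7 bytes.
byte 0: (5a ^ 31) ^ 42 = 6b ^ 42 = 29
byte 1: (0f ^ 12) ^ 65 = 1d ^ 65 = 78
byte 2: (b8 ^ 96) ^ 72 = 2e ^ 72 = 5c
byte 3: (77 ^ ef) ^ 6c = 98 ^ 6c = f4
byte 4: (62 ^ af) ^ 69 = cd ^ 69 = a4
byte 5: (30 ^ 69) ^ 6e = 59 ^ 6e = 37
byte 6: (2e ^ 05) ^ 20 = 2b ^ 20 = 0b

29785cf4a4370b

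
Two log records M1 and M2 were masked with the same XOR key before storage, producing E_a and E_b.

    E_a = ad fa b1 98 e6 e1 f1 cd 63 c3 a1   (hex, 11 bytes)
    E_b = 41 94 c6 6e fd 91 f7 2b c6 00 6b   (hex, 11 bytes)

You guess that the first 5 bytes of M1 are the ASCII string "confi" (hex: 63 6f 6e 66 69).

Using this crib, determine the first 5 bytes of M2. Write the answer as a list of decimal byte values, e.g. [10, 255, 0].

[143, 1, 25, 144, 114]

First, E_a ⊕ E_b = (M1 ⊕ K) ⊕ (M2 ⊕ K) = M1 ⊕ M2, so the key drops out. Then M2 = (M1 ⊕ M2) ⊕ M1 over the first 5 bytes.
byte 0: (ad XOR 41) XOR 63 = ec XOR 63 = 8f
byte 1: (fa XOR 94) XOR 6f = 6e XOR 6f = 01
byte 2: (b1 XOR c6) XOR 6e = 77 XOR 6e = 19
byte 3: (98 XOR 6e) XOR 66 = f6 XOR 66 = 90
byte 4: (e6 XOR fd) XOR 69 = 1b XOR 69 = 72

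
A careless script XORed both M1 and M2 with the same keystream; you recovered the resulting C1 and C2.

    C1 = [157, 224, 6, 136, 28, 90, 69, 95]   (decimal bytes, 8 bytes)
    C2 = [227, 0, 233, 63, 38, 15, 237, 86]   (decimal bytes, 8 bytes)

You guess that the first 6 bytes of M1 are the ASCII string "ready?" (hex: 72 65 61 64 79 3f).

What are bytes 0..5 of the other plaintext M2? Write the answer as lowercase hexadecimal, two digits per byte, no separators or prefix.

0c858ed3436a

First, C1 ⊕ C2 = (M1 ⊕ K) ⊕ (M2 ⊕ K) = M1 ⊕ M2, so the key drops out. Then M2 = (M1 ⊕ M2) ⊕ M1 over the first 6 bytes.
byte 0: (9d ^ e3) ^ 72 = 7e ^ 72 = 0c
byte 1: (e0 ^ 00) ^ 65 = e0 ^ 65 = 85
byte 2: (06 ^ e9) ^ 61 = ef ^ 61 = 8e
byte 3: (88 ^ 3f) ^ 64 = b7 ^ 64 = d3
byte 4: (1c ^ 26) ^ 79 = 3a ^ 79 = 43
byte 5: (5a ^ 0f) ^ 3f = 55 ^ 3f = 6a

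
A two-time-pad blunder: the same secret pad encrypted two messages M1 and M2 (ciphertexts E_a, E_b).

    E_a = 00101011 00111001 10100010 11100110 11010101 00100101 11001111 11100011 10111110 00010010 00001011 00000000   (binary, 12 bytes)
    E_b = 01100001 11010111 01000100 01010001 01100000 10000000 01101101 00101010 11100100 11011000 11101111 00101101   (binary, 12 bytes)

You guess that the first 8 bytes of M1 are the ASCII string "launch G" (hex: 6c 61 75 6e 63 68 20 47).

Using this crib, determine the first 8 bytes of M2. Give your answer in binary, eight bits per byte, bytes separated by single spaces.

00100110 10001111 10010011 11011001 11010110 11001101 10000010 10001110

First, E_a ⊕ E_b = (M1 ⊕ K) ⊕ (M2 ⊕ K) = M1 ⊕ M2, so the key drops out. Then M2 = (M1 ⊕ M2) ⊕ M1 over the first 8 bytes.
byte 0: (2b XOR 61) XOR 6c = 4a XOR 6c = 26
byte 1: (39 XOR d7) XOR 61 = ee XOR 61 = 8f
byte 2: (a2 XOR 44) XOR 75 = e6 XOR 75 = 93
byte 3: (e6 XOR 51) XOR 6e = b7 XOR 6e = d9
byte 4: (d5 XOR 60) XOR 63 = b5 XOR 63 = d6
byte 5: (25 XOR 80) XOR 68 = a5 XOR 68 = cd
byte 6: (cf XOR 6d) XOR 20 = a2 XOR 20 = 82
byte 7: (e3 XOR 2a) XOR 47 = c9 XOR 47 = 8e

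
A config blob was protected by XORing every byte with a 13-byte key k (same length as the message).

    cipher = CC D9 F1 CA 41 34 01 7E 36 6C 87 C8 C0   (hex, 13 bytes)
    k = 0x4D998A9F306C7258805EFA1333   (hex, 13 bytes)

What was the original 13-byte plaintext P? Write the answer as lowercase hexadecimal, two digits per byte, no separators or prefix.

81407b5571587326b6327ddbf3

XOR is its own inverse, so applying the key byte-wise gives the result directly.
cc xor 4d = 81
d9 xor 99 = 40
f1 xor 8a = 7b
ca xor 9f = 55
41 xor 30 = 71
34 xor 6c = 58
01 xor 72 = 73
7e xor 58 = 26
36 xor 80 = b6
6c xor 5e = 32
87 xor fa = 7d
c8 xor 13 = db
c0 xor 33 = f3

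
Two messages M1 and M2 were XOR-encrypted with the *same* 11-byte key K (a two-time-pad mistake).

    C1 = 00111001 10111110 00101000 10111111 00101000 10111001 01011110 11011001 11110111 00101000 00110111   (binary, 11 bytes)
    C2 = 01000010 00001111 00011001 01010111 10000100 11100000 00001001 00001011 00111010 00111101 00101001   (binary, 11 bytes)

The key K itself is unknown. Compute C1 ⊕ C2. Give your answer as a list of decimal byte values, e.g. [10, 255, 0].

C1 ⊕ C2 = (M1 ⊕ K) ⊕ (M2 ⊕ K) = M1 ⊕ M2 — the shared key cancels under XOR.
byte 0: 39 ⊕ 42 = 7b
byte 1: be ⊕ 0f = b1
byte 2: 28 ⊕ 19 = 31
byte 3: bf ⊕ 57 = e8
byte 4: 28 ⊕ 84 = ac
byte 5: b9 ⊕ e0 = 59
byte 6: 5e ⊕ 09 = 57
byte 7: d9 ⊕ 0b = d2
byte 8: f7 ⊕ 3a = cd
byte 9: 28 ⊕ 3d = 15
byte 10: 37 ⊕ 29 = 1e

[123, 177, 49, 232, 172, 89, 87, 210, 205, 21, 30]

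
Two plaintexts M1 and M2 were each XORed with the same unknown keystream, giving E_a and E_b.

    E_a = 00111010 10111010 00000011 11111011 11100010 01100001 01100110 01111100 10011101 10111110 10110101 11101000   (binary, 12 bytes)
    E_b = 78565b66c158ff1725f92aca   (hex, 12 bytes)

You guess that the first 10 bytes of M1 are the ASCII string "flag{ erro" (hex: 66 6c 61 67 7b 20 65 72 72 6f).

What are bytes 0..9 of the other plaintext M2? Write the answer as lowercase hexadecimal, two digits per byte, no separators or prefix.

248039fa5819fc19ca28

First, E_a ⊕ E_b = (M1 ⊕ K) ⊕ (M2 ⊕ K) = M1 ⊕ M2, so the key drops out. Then M2 = (M1 ⊕ M2) ⊕ M1 over the first 10 bytes.
byte 0: (3a xor 78) xor 66 = 42 xor 66 = 24
byte 1: (ba xor 56) xor 6c = ec xor 6c = 80
byte 2: (03 xor 5b) xor 61 = 58 xor 61 = 39
byte 3: (fb xor 66) xor 67 = 9d xor 67 = fa
byte 4: (e2 xor c1) xor 7b = 23 xor 7b = 58
byte 5: (61 xor 58) xor 20 = 39 xor 20 = 19
byte 6: (66 xor ff) xor 65 = 99 xor 65 = fc
byte 7: (7c xor 17) xor 72 = 6b xor 72 = 19
byte 8: (9d xor 25) xor 72 = b8 xor 72 = ca
byte 9: (be xor f9) xor 6f = 47 xor 6f = 28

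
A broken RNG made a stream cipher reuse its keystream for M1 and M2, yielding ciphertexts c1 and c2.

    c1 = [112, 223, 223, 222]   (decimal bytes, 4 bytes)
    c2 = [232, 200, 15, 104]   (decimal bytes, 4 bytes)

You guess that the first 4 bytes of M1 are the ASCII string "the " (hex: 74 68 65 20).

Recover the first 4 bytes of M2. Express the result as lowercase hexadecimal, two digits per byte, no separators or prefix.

ec7fb596

First, c1 ⊕ c2 = (M1 ⊕ K) ⊕ (M2 ⊕ K) = M1 ⊕ M2, so the key drops out. Then M2 = (M1 ⊕ M2) ⊕ M1 over the first 4 bytes.
byte 0: (70 XOR e8) XOR 74 = 98 XOR 74 = ec
byte 1: (df XOR c8) XOR 68 = 17 XOR 68 = 7f
byte 2: (df XOR 0f) XOR 65 = d0 XOR 65 = b5
byte 3: (de XOR 68) XOR 20 = b6 XOR 20 = 96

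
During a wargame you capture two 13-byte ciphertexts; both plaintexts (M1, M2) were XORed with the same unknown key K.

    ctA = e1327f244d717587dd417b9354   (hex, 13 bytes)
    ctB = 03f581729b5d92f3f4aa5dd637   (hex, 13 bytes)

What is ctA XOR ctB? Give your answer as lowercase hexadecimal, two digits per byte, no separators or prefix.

e2c7fe56d62ce77429eb264563

ctA ⊕ ctB = (M1 ⊕ K) ⊕ (M2 ⊕ K) = M1 ⊕ M2 — the shared key cancels under XOR.
225 ⊕   3 = 226
 50 ⊕ 245 = 199
127 ⊕ 129 = 254
 36 ⊕ 114 =  86
 77 ⊕ 155 = 214
113 ⊕  93 =  44
117 ⊕ 146 = 231
135 ⊕ 243 = 116
221 ⊕ 244 =  41
 65 ⊕ 170 = 235
123 ⊕  93 =  38
147 ⊕ 214 =  69
 84 ⊕  55 =  99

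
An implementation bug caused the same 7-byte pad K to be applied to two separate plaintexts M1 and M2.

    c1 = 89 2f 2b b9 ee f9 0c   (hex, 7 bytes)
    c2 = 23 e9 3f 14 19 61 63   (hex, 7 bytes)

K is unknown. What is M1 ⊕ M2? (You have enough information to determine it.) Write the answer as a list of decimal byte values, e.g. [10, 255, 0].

c1 ⊕ c2 = (M1 ⊕ K) ⊕ (M2 ⊕ K) = M1 ⊕ M2 — the shared key cancels under XOR.
byte 0: 89 ^ 23 = aa
byte 1: 2f ^ e9 = c6
byte 2: 2b ^ 3f = 14
byte 3: b9 ^ 14 = ad
byte 4: ee ^ 19 = f7
byte 5: f9 ^ 61 = 98
byte 6: 0c ^ 63 = 6f

[170, 198, 20, 173, 247, 152, 111]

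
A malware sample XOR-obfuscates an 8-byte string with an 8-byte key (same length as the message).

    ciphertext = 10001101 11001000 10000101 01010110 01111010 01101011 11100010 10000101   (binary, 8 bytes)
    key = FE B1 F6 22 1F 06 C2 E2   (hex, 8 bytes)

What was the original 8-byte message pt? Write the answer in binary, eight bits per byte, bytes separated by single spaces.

01110011 01111001 01110011 01110100 01100101 01101101 00100000 01100111

byte 0: 8d XOR fe = 73
byte 1: c8 XOR b1 = 79
byte 2: 85 XOR f6 = 73
byte 3: 56 XOR 22 = 74
byte 4: 7a XOR 1f = 65
byte 5: 6b XOR 06 = 6d
byte 6: e2 XOR c2 = 20
byte 7: 85 XOR e2 = 67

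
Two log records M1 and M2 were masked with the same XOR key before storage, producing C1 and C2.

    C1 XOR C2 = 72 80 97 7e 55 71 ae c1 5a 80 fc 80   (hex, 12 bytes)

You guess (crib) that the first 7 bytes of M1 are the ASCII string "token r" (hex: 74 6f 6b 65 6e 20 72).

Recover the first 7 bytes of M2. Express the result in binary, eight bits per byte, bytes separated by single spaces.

00000110 11101111 11111100 00011011 00111011 01010001 11011100

Since C1 ⊕ C2 = M1 ⊕ M2, XORing with the guessed M1 bytes yields the corresponding M2 bytes: M2 = (C1 ⊕ C2) ⊕ M1.
byte 0: 72 xor 74 = 06
byte 1: 80 xor 6f = ef
byte 2: 97 xor 6b = fc
byte 3: 7e xor 65 = 1b
byte 4: 55 xor 6e = 3b
byte 5: 71 xor 20 = 51
byte 6: ae xor 72 = dc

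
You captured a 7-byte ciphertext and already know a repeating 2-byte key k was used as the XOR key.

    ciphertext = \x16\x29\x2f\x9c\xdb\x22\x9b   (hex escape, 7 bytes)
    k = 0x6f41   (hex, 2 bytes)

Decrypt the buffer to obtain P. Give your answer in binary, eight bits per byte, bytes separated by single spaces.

01111001 01101000 01000000 11011101 10110100 01100011 11110100

The 2-byte key repeats, so the effective keystream is 6f 41 6f 41 6f 41 6f.
byte 0: 16 XOR 6f = 79
byte 1: 29 XOR 41 = 68
byte 2: 2f XOR 6f = 40
byte 3: 9c XOR 41 = dd
byte 4: db XOR 6f = b4
byte 5: 22 XOR 41 = 63
byte 6: 9b XOR 6f = f4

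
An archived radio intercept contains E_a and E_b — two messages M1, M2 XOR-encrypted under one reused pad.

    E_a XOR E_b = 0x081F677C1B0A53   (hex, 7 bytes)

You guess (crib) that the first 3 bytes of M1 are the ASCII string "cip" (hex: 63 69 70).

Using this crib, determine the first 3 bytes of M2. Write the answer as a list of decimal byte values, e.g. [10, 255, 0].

Since E_a ⊕ E_b = M1 ⊕ M2, XORing with the guessed M1 bytes yields the corresponding M2 bytes: M2 = (E_a ⊕ E_b) ⊕ M1.
byte 0:   8 ^  99 = 107
byte 1:  31 ^ 105 = 118
byte 2: 103 ^ 112 =  23

[107, 118, 23]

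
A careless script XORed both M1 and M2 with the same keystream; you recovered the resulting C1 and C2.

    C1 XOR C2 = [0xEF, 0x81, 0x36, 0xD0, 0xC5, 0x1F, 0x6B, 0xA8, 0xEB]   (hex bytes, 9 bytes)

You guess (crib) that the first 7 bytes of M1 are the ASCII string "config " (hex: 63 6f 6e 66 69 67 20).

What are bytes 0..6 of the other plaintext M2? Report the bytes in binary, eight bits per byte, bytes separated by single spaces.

10001100 11101110 01011000 10110110 10101100 01111000 01001011

Since C1 ⊕ C2 = M1 ⊕ M2, XORing with the guessed M1 bytes yields the corresponding M2 bytes: M2 = (C1 ⊕ C2) ⊕ M1.
byte 0: ef ^ 63 = 8c
byte 1: 81 ^ 6f = ee
byte 2: 36 ^ 6e = 58
byte 3: d0 ^ 66 = b6
byte 4: c5 ^ 69 = ac
byte 5: 1f ^ 67 = 78
byte 6: 6b ^ 20 = 4b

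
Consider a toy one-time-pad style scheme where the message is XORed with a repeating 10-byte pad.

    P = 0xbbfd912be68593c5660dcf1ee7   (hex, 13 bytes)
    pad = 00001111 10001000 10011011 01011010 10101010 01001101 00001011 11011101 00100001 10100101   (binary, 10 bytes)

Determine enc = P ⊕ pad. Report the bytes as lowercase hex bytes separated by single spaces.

b4 75 0a 71 4c c8 98 18 47 a8 c0 96 7c

The 10-byte key repeats, so the effective keystream is 0f 88 9b 5a aa 4d 0b dd 21 a5 0f 88 9b.
byte 0: bb ^ 0f = b4
byte 1: fd ^ 88 = 75
byte 2: 91 ^ 9b = 0a
byte 3: 2b ^ 5a = 71
byte 4: e6 ^ aa = 4c
byte 5: 85 ^ 4d = c8
byte 6: 93 ^ 0b = 98
byte 7: c5 ^ dd = 18
byte 8: 66 ^ 21 = 47
byte 9: 0d ^ a5 = a8
byte 10: cf ^ 0f = c0
byte 11: 1e ^ 88 = 96
byte 12: e7 ^ 9b = 7c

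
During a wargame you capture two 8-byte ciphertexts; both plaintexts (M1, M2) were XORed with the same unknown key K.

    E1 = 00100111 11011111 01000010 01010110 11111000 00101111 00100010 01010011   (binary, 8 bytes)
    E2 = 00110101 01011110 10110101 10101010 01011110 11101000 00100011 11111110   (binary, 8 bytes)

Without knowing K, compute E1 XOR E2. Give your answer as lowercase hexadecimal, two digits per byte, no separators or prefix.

1281f7fca6c701ad

E1 ⊕ E2 = (M1 ⊕ K) ⊕ (M2 ⊕ K) = M1 ⊕ M2 — the shared key cancels under XOR.
00100111 xor 00110101 = 00010010
11011111 xor 01011110 = 10000001
01000010 xor 10110101 = 11110111
01010110 xor 10101010 = 11111100
11111000 xor 01011110 = 10100110
00101111 xor 11101000 = 11000111
00100010 xor 00100011 = 00000001
01010011 xor 11111110 = 10101101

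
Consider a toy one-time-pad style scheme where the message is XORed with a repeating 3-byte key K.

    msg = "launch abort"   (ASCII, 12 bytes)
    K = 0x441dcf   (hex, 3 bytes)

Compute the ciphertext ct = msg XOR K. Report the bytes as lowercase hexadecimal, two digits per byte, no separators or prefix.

The 3-byte key repeats, so the effective keystream is 44 1d cf 44 1d cf 44 1d cf 44 1d cf.
byte 0: 01101100 ^ 01000100 = 00101000
byte 1: 01100001 ^ 00011101 = 01111100
byte 2: 01110101 ^ 11001111 = 10111010
byte 3: 01101110 ^ 01000100 = 00101010
byte 4: 01100011 ^ 00011101 = 01111110
byte 5: 01101000 ^ 11001111 = 10100111
byte 6: 00100000 ^ 01000100 = 01100100
byte 7: 01100001 ^ 00011101 = 01111100
byte 8: 01100010 ^ 11001111 = 10101101
byte 9: 01101111 ^ 01000100 = 00101011
byte 10: 01110010 ^ 00011101 = 01101111
byte 11: 01110100 ^ 11001111 = 10111011

287cba2a7ea7647cad2b6fbb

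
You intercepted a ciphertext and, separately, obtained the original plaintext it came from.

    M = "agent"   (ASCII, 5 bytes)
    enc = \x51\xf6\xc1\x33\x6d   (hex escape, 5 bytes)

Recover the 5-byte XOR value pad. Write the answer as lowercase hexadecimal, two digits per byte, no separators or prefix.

Since enc = M ⊕ pad, XORing both sides with M gives pad = M ⊕ enc.
byte 0:  97 xor  81 =  48
byte 1: 103 xor 246 = 145
byte 2: 101 xor 193 = 164
byte 3: 110 xor  51 =  93
byte 4: 116 xor 109 =  25

3091a45d19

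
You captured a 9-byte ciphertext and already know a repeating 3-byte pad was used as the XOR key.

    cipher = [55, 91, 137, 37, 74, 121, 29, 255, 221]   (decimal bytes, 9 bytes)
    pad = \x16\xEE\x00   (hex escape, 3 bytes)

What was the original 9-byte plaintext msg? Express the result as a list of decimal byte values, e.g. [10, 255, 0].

[33, 181, 137, 51, 164, 121, 11, 17, 221]

The 3-byte key repeats, so the effective keystream is 16 ee 00 16 ee 00 16 ee 00.
byte 0: 37 xor 16 = 21
byte 1: 5b xor ee = b5
byte 2: 89 xor 00 = 89
byte 3: 25 xor 16 = 33
byte 4: 4a xor ee = a4
byte 5: 79 xor 00 = 79
byte 6: 1d xor 16 = 0b
byte 7: ff xor ee = 11
byte 8: dd xor 00 = dd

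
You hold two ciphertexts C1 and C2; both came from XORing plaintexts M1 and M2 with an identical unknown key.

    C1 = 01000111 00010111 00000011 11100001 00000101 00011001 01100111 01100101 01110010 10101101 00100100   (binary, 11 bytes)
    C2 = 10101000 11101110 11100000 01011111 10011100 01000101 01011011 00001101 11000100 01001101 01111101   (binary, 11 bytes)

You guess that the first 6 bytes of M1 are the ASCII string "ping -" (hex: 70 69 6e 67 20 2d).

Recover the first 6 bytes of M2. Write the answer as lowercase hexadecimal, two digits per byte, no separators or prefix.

9f908dd9b971

First, C1 ⊕ C2 = (M1 ⊕ K) ⊕ (M2 ⊕ K) = M1 ⊕ M2, so the key drops out. Then M2 = (M1 ⊕ M2) ⊕ M1 over the first 6 bytes.
byte 0: (47 xor a8) xor 70 = ef xor 70 = 9f
byte 1: (17 xor ee) xor 69 = f9 xor 69 = 90
byte 2: (03 xor e0) xor 6e = e3 xor 6e = 8d
byte 3: (e1 xor 5f) xor 67 = be xor 67 = d9
byte 4: (05 xor 9c) xor 20 = 99 xor 20 = b9
byte 5: (19 xor 45) xor 2d = 5c xor 2d = 71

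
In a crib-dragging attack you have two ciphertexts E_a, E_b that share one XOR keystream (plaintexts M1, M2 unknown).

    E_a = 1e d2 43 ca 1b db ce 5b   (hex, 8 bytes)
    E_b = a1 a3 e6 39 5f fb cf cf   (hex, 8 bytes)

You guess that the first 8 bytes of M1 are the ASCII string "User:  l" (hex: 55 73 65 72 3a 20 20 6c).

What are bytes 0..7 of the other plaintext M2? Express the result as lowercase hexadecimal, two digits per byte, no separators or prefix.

ea02c0817e0021f8

First, E_a ⊕ E_b = (M1 ⊕ K) ⊕ (M2 ⊕ K) = M1 ⊕ M2, so the key drops out. Then M2 = (M1 ⊕ M2) ⊕ M1 over the first 8 bytes.
byte 0: (1e XOR a1) XOR 55 = bf XOR 55 = ea
byte 1: (d2 XOR a3) XOR 73 = 71 XOR 73 = 02
byte 2: (43 XOR e6) XOR 65 = a5 XOR 65 = c0
byte 3: (ca XOR 39) XOR 72 = f3 XOR 72 = 81
byte 4: (1b XOR 5f) XOR 3a = 44 XOR 3a = 7e
byte 5: (db XOR fb) XOR 20 = 20 XOR 20 = 00
byte 6: (ce XOR cf) XOR 20 = 01 XOR 20 = 21
byte 7: (5b XOR cf) XOR 6c = 94 XOR 6c = f8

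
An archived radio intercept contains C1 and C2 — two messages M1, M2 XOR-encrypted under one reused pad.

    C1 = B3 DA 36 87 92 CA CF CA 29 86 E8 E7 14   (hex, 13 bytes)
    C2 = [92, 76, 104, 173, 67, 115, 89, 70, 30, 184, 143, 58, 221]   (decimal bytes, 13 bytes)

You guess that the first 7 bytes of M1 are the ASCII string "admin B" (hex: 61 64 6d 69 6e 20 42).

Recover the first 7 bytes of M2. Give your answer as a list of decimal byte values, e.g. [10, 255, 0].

[142, 242, 51, 67, 191, 153, 212]

First, C1 ⊕ C2 = (M1 ⊕ K) ⊕ (M2 ⊕ K) = M1 ⊕ M2, so the key drops out. Then M2 = (M1 ⊕ M2) ⊕ M1 over the first 7 bytes.
byte 0: (b3 ⊕ 5c) ⊕ 61 = ef ⊕ 61 = 8e
byte 1: (da ⊕ 4c) ⊕ 64 = 96 ⊕ 64 = f2
byte 2: (36 ⊕ 68) ⊕ 6d = 5e ⊕ 6d = 33
byte 3: (87 ⊕ ad) ⊕ 69 = 2a ⊕ 69 = 43
byte 4: (92 ⊕ 43) ⊕ 6e = d1 ⊕ 6e = bf
byte 5: (ca ⊕ 73) ⊕ 20 = b9 ⊕ 20 = 99
byte 6: (cf ⊕ 59) ⊕ 42 = 96 ⊕ 42 = d4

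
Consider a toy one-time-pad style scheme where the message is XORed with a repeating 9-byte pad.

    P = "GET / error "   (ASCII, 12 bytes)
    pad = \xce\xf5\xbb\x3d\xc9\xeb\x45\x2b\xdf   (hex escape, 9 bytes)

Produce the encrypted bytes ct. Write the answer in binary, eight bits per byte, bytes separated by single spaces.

The 9-byte key repeats, so the effective keystream is ce f5 bb 3d c9 eb 45 2b df ce f5 bb.
byte 0: 47 ^ ce = 89
byte 1: 45 ^ f5 = b0
byte 2: 54 ^ bb = ef
byte 3: 20 ^ 3d = 1d
byte 4: 2f ^ c9 = e6
byte 5: 20 ^ eb = cb
byte 6: 65 ^ 45 = 20
byte 7: 72 ^ 2b = 59
byte 8: 72 ^ df = ad
byte 9: 6f ^ ce = a1
byte 10: 72 ^ f5 = 87
byte 11: 20 ^ bb = 9b

10001001 10110000 11101111 00011101 11100110 11001011 00100000 01011001 10101101 10100001 10000111 10011011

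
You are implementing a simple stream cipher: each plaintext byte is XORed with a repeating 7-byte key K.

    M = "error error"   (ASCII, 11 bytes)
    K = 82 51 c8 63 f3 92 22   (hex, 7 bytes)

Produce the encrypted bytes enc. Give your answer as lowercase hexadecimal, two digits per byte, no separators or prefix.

The 7-byte key repeats, so the effective keystream is 82 51 c8 63 f3 92 22 82 51 c8 63.
byte 0: 101 XOR 130 = 231
byte 1: 114 XOR  81 =  35
byte 2: 114 XOR 200 = 186
byte 3: 111 XOR  99 =  12
byte 4: 114 XOR 243 = 129
byte 5:  32 XOR 146 = 178
byte 6: 101 XOR  34 =  71
byte 7: 114 XOR 130 = 240
byte 8: 114 XOR  81 =  35
byte 9: 111 XOR 200 = 167
byte 10: 114 XOR  99 =  17

e723ba0c81b247f023a711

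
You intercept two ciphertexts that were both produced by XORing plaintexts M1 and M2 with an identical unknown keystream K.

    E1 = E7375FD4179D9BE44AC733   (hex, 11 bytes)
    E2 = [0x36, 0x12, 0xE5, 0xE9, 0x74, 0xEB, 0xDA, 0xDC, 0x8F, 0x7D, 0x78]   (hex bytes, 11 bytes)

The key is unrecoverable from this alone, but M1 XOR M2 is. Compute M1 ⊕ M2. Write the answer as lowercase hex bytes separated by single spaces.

E1 ⊕ E2 = (M1 ⊕ K) ⊕ (M2 ⊕ K) = M1 ⊕ M2 — the shared key cancels under XOR.
byte 0: e7 ⊕ 36 = d1
byte 1: 37 ⊕ 12 = 25
byte 2: 5f ⊕ e5 = ba
byte 3: d4 ⊕ e9 = 3d
byte 4: 17 ⊕ 74 = 63
byte 5: 9d ⊕ eb = 76
byte 6: 9b ⊕ da = 41
byte 7: e4 ⊕ dc = 38
byte 8: 4a ⊕ 8f = c5
byte 9: c7 ⊕ 7d = ba
byte 10: 33 ⊕ 78 = 4b

d1 25 ba 3d 63 76 41 38 c5 ba 4b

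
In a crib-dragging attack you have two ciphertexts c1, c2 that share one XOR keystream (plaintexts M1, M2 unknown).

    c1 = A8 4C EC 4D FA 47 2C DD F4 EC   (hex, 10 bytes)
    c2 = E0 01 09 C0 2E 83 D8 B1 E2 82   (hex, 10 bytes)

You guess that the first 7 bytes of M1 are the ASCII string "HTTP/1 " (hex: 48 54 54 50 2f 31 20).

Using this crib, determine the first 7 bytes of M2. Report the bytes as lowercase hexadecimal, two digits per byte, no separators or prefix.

0019b1ddfbf5d4

First, c1 ⊕ c2 = (M1 ⊕ K) ⊕ (M2 ⊕ K) = M1 ⊕ M2, so the key drops out. Then M2 = (M1 ⊕ M2) ⊕ M1 over the first 7 bytes.
byte 0: (a8 ⊕ e0) ⊕ 48 = 48 ⊕ 48 = 00
byte 1: (4c ⊕ 01) ⊕ 54 = 4d ⊕ 54 = 19
byte 2: (ec ⊕ 09) ⊕ 54 = e5 ⊕ 54 = b1
byte 3: (4d ⊕ c0) ⊕ 50 = 8d ⊕ 50 = dd
byte 4: (fa ⊕ 2e) ⊕ 2f = d4 ⊕ 2f = fb
byte 5: (47 ⊕ 83) ⊕ 31 = c4 ⊕ 31 = f5
byte 6: (2c ⊕ d8) ⊕ 20 = f4 ⊕ 20 = d4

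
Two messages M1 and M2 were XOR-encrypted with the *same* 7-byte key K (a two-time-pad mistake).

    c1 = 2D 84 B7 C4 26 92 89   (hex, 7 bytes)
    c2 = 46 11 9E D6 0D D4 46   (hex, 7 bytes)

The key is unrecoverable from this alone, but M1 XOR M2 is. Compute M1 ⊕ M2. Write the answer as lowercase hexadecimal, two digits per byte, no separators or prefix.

c1 ⊕ c2 = (M1 ⊕ K) ⊕ (M2 ⊕ K) = M1 ⊕ M2 — the shared key cancels under XOR.
byte 0: 2d ⊕ 46 = 6b
byte 1: 84 ⊕ 11 = 95
byte 2: b7 ⊕ 9e = 29
byte 3: c4 ⊕ d6 = 12
byte 4: 26 ⊕ 0d = 2b
byte 5: 92 ⊕ d4 = 46
byte 6: 89 ⊕ 46 = cf

6b9529122b46cf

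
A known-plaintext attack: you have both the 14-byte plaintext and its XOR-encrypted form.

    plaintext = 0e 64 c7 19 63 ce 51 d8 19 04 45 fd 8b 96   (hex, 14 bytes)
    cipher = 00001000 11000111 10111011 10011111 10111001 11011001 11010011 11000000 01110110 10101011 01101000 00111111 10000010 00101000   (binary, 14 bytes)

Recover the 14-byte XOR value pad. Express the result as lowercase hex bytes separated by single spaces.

06 a3 7c 86 da 17 82 18 6f af 2d c2 09 be

Since cipher = plaintext ⊕ pad, XORing both sides with plaintext gives pad = plaintext ⊕ cipher.
 14 ⊕   8 =   6
100 ⊕ 199 = 163
199 ⊕ 187 = 124
 25 ⊕ 159 = 134
 99 ⊕ 185 = 218
206 ⊕ 217 =  23
 81 ⊕ 211 = 130
216 ⊕ 192 =  24
 25 ⊕ 118 = 111
  4 ⊕ 171 = 175
 69 ⊕ 104 =  45
253 ⊕  63 = 194
139 ⊕ 130 =   9
150 ⊕  40 = 190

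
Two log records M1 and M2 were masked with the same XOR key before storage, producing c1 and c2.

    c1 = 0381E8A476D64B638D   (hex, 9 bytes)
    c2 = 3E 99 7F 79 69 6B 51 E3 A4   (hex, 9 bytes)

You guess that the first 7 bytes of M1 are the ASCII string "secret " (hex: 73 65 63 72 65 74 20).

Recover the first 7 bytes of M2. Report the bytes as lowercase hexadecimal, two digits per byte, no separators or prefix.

4e7df4af7ac93a

First, c1 ⊕ c2 = (M1 ⊕ K) ⊕ (M2 ⊕ K) = M1 ⊕ M2, so the key drops out. Then M2 = (M1 ⊕ M2) ⊕ M1 over the first 7 bytes.
byte 0: (03 ^ 3e) ^ 73 = 3d ^ 73 = 4e
byte 1: (81 ^ 99) ^ 65 = 18 ^ 65 = 7d
byte 2: (e8 ^ 7f) ^ 63 = 97 ^ 63 = f4
byte 3: (a4 ^ 79) ^ 72 = dd ^ 72 = af
byte 4: (76 ^ 69) ^ 65 = 1f ^ 65 = 7a
byte 5: (d6 ^ 6b) ^ 74 = bd ^ 74 = c9
byte 6: (4b ^ 51) ^ 20 = 1a ^ 20 = 3a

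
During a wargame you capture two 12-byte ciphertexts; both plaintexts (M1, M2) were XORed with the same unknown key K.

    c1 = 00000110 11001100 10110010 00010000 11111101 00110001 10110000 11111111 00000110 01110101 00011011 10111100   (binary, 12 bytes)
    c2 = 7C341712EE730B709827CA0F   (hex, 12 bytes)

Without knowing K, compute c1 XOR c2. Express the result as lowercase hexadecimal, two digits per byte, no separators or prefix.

7af8a5021342bb8f9e52d1b3

c1 ⊕ c2 = (M1 ⊕ K) ⊕ (M2 ⊕ K) = M1 ⊕ M2 — the shared key cancels under XOR.
06 xor 7c = 7a
cc xor 34 = f8
b2 xor 17 = a5
10 xor 12 = 02
fd xor ee = 13
31 xor 73 = 42
b0 xor 0b = bb
ff xor 70 = 8f
06 xor 98 = 9e
75 xor 27 = 52
1b xor ca = d1
bc xor 0f = b3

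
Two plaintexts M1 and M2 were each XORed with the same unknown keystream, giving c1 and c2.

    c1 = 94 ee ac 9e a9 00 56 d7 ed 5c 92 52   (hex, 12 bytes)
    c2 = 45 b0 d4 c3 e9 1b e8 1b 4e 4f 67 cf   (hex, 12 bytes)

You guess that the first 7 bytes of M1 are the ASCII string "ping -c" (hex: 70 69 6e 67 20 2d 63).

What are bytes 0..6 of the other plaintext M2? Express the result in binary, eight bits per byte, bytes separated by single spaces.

10100001 00110111 00010110 00111010 01100000 00110110 11011101

First, c1 ⊕ c2 = (M1 ⊕ K) ⊕ (M2 ⊕ K) = M1 ⊕ M2, so the key drops out. Then M2 = (M1 ⊕ M2) ⊕ M1 over the first 7 bytes.
byte 0: (94 ⊕ 45) ⊕ 70 = d1 ⊕ 70 = a1
byte 1: (ee ⊕ b0) ⊕ 69 = 5e ⊕ 69 = 37
byte 2: (ac ⊕ d4) ⊕ 6e = 78 ⊕ 6e = 16
byte 3: (9e ⊕ c3) ⊕ 67 = 5d ⊕ 67 = 3a
byte 4: (a9 ⊕ e9) ⊕ 20 = 40 ⊕ 20 = 60
byte 5: (00 ⊕ 1b) ⊕ 2d = 1b ⊕ 2d = 36
byte 6: (56 ⊕ e8) ⊕ 63 = be ⊕ 63 = dd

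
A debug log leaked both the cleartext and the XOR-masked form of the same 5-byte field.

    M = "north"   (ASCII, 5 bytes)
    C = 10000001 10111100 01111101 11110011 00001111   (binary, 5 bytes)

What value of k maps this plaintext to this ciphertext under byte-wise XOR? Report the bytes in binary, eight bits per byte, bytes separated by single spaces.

Since C = M ⊕ k, XORing both sides with M gives k = M ⊕ C.
6e xor 81 = ef
6f xor bc = d3
72 xor 7d = 0f
74 xor f3 = 87
68 xor 0f = 67

11101111 11010011 00001111 10000111 01100111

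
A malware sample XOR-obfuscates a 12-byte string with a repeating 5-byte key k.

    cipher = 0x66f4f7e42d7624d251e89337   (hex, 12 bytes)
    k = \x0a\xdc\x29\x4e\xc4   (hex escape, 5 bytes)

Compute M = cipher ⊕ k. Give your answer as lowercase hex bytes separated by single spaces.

The 5-byte key repeats, so the effective keystream is 0a dc 29 4e c4 0a dc 29 4e c4 0a dc.
byte 0: 102 XOR  10 = 108
byte 1: 244 XOR 220 =  40
byte 2: 247 XOR  41 = 222
byte 3: 228 XOR  78 = 170
byte 4:  45 XOR 196 = 233
byte 5: 118 XOR  10 = 124
byte 6:  36 XOR 220 = 248
byte 7: 210 XOR  41 = 251
byte 8:  81 XOR  78 =  31
byte 9: 232 XOR 196 =  44
byte 10: 147 XOR  10 = 153
byte 11:  55 XOR 220 = 235

6c 28 de aa e9 7c f8 fb 1f 2c 99 eb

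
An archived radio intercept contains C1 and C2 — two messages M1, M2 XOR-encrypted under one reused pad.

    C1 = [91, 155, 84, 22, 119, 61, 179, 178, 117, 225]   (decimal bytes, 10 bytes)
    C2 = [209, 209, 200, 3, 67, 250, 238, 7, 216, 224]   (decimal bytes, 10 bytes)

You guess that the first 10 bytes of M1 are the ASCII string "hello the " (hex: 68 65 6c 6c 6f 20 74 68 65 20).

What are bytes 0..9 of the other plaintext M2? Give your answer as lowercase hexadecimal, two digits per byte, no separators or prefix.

e22ff0795be729ddc821

First, C1 ⊕ C2 = (M1 ⊕ K) ⊕ (M2 ⊕ K) = M1 ⊕ M2, so the key drops out. Then M2 = (M1 ⊕ M2) ⊕ M1 over the first 10 bytes.
byte 0: (5b ⊕ d1) ⊕ 68 = 8a ⊕ 68 = e2
byte 1: (9b ⊕ d1) ⊕ 65 = 4a ⊕ 65 = 2f
byte 2: (54 ⊕ c8) ⊕ 6c = 9c ⊕ 6c = f0
byte 3: (16 ⊕ 03) ⊕ 6c = 15 ⊕ 6c = 79
byte 4: (77 ⊕ 43) ⊕ 6f = 34 ⊕ 6f = 5b
byte 5: (3d ⊕ fa) ⊕ 20 = c7 ⊕ 20 = e7
byte 6: (b3 ⊕ ee) ⊕ 74 = 5d ⊕ 74 = 29
byte 7: (b2 ⊕ 07) ⊕ 68 = b5 ⊕ 68 = dd
byte 8: (75 ⊕ d8) ⊕ 65 = ad ⊕ 65 = c8
byte 9: (e1 ⊕ e0) ⊕ 20 = 01 ⊕ 20 = 21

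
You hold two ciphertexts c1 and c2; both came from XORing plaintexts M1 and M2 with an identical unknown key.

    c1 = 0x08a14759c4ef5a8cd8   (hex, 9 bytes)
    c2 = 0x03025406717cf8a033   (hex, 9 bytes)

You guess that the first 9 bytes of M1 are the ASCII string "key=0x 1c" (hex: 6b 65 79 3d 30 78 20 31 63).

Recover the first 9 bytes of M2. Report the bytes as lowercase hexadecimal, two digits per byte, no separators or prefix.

First, c1 ⊕ c2 = (M1 ⊕ K) ⊕ (M2 ⊕ K) = M1 ⊕ M2, so the key drops out. Then M2 = (M1 ⊕ M2) ⊕ M1 over the first 9 bytes.
byte 0: (08 ^ 03) ^ 6b = 0b ^ 6b = 60
byte 1: (a1 ^ 02) ^ 65 = a3 ^ 65 = c6
byte 2: (47 ^ 54) ^ 79 = 13 ^ 79 = 6a
byte 3: (59 ^ 06) ^ 3d = 5f ^ 3d = 62
byte 4: (c4 ^ 71) ^ 30 = b5 ^ 30 = 85
byte 5: (ef ^ 7c) ^ 78 = 93 ^ 78 = eb
byte 6: (5a ^ f8) ^ 20 = a2 ^ 20 = 82
byte 7: (8c ^ a0) ^ 31 = 2c ^ 31 = 1d
byte 8: (d8 ^ 33) ^ 63 = eb ^ 63 = 88

60c66a6285eb821d88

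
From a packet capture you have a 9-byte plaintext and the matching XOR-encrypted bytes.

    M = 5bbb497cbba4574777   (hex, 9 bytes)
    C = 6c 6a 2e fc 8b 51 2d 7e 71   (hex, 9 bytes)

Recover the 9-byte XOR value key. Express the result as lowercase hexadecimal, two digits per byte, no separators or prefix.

Since C = M ⊕ key, XORing both sides with M gives key = M ⊕ C.
 91 ⊕ 108 =  55
187 ⊕ 106 = 209
 73 ⊕  46 = 103
124 ⊕ 252 = 128
187 ⊕ 139 =  48
164 ⊕  81 = 245
 87 ⊕  45 = 122
 71 ⊕ 126 =  57
119 ⊕ 113 =   6

37d1678030f57a3906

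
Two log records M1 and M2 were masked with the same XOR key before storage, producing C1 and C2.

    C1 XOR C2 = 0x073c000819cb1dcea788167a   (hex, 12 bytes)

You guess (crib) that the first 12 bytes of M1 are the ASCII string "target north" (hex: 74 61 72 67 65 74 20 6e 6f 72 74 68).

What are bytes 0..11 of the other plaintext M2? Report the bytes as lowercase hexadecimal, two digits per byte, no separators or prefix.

735d726f7cbf3da0c8fa6212

Since C1 ⊕ C2 = M1 ⊕ M2, XORing with the guessed M1 bytes yields the corresponding M2 bytes: M2 = (C1 ⊕ C2) ⊕ M1.
07 XOR 74 = 73
3c XOR 61 = 5d
00 XOR 72 = 72
08 XOR 67 = 6f
19 XOR 65 = 7c
cb XOR 74 = bf
1d XOR 20 = 3d
ce XOR 6e = a0
a7 XOR 6f = c8
88 XOR 72 = fa
16 XOR 74 = 62
7a XOR 68 = 12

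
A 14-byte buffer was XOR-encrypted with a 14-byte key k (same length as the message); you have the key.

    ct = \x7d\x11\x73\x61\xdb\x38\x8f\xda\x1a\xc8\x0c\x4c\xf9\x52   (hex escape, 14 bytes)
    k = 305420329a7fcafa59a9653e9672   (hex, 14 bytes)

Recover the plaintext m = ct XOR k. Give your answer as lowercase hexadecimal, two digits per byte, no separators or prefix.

XOR is its own inverse, so applying the key byte-wise gives the result directly.
7d XOR 30 = 4d
11 XOR 54 = 45
73 XOR 20 = 53
61 XOR 32 = 53
db XOR 9a = 41
38 XOR 7f = 47
8f XOR ca = 45
da XOR fa = 20
1a XOR 59 = 43
c8 XOR a9 = 61
0c XOR 65 = 69
4c XOR 3e = 72
f9 XOR 96 = 6f
52 XOR 72 = 20

4d45535341474520436169726f20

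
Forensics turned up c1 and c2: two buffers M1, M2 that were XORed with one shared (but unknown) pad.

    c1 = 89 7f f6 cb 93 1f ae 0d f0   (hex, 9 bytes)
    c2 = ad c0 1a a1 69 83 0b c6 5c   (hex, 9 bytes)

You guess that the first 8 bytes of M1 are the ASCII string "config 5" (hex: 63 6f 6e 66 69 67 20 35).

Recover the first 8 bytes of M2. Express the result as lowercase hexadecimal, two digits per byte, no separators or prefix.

First, c1 ⊕ c2 = (M1 ⊕ K) ⊕ (M2 ⊕ K) = M1 ⊕ M2, so the key drops out. Then M2 = (M1 ⊕ M2) ⊕ M1 over the first 8 bytes.
byte 0: (89 ⊕ ad) ⊕ 63 = 24 ⊕ 63 = 47
byte 1: (7f ⊕ c0) ⊕ 6f = bf ⊕ 6f = d0
byte 2: (f6 ⊕ 1a) ⊕ 6e = ec ⊕ 6e = 82
byte 3: (cb ⊕ a1) ⊕ 66 = 6a ⊕ 66 = 0c
byte 4: (93 ⊕ 69) ⊕ 69 = fa ⊕ 69 = 93
byte 5: (1f ⊕ 83) ⊕ 67 = 9c ⊕ 67 = fb
byte 6: (ae ⊕ 0b) ⊕ 20 = a5 ⊕ 20 = 85
byte 7: (0d ⊕ c6) ⊕ 35 = cb ⊕ 35 = fe

47d0820c93fb85fe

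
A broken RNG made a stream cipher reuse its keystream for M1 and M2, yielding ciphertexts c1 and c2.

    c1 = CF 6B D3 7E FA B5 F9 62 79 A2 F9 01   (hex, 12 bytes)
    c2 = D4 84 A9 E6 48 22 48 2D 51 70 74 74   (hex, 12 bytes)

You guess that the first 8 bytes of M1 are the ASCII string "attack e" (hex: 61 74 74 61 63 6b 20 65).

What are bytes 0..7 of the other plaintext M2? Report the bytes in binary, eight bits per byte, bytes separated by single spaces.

01111010 10011011 00001110 11111001 11010001 11111100 10010001 00101010

First, c1 ⊕ c2 = (M1 ⊕ K) ⊕ (M2 ⊕ K) = M1 ⊕ M2, so the key drops out. Then M2 = (M1 ⊕ M2) ⊕ M1 over the first 8 bytes.
byte 0: (cf ⊕ d4) ⊕ 61 = 1b ⊕ 61 = 7a
byte 1: (6b ⊕ 84) ⊕ 74 = ef ⊕ 74 = 9b
byte 2: (d3 ⊕ a9) ⊕ 74 = 7a ⊕ 74 = 0e
byte 3: (7e ⊕ e6) ⊕ 61 = 98 ⊕ 61 = f9
byte 4: (fa ⊕ 48) ⊕ 63 = b2 ⊕ 63 = d1
byte 5: (b5 ⊕ 22) ⊕ 6b = 97 ⊕ 6b = fc
byte 6: (f9 ⊕ 48) ⊕ 20 = b1 ⊕ 20 = 91
byte 7: (62 ⊕ 2d) ⊕ 65 = 4f ⊕ 65 = 2a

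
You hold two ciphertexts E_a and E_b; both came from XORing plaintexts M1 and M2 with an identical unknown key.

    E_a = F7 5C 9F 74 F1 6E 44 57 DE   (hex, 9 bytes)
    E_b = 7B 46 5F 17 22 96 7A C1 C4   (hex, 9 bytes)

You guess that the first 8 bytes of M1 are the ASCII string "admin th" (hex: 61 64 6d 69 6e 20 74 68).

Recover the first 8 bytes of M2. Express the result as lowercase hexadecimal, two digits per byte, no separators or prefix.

ed7ead0abdd84afe

First, E_a ⊕ E_b = (M1 ⊕ K) ⊕ (M2 ⊕ K) = M1 ⊕ M2, so the key drops out. Then M2 = (M1 ⊕ M2) ⊕ M1 over the first 8 bytes.
byte 0: (f7 ⊕ 7b) ⊕ 61 = 8c ⊕ 61 = ed
byte 1: (5c ⊕ 46) ⊕ 64 = 1a ⊕ 64 = 7e
byte 2: (9f ⊕ 5f) ⊕ 6d = c0 ⊕ 6d = ad
byte 3: (74 ⊕ 17) ⊕ 69 = 63 ⊕ 69 = 0a
byte 4: (f1 ⊕ 22) ⊕ 6e = d3 ⊕ 6e = bd
byte 5: (6e ⊕ 96) ⊕ 20 = f8 ⊕ 20 = d8
byte 6: (44 ⊕ 7a) ⊕ 74 = 3e ⊕ 74 = 4a
byte 7: (57 ⊕ c1) ⊕ 68 = 96 ⊕ 68 = fe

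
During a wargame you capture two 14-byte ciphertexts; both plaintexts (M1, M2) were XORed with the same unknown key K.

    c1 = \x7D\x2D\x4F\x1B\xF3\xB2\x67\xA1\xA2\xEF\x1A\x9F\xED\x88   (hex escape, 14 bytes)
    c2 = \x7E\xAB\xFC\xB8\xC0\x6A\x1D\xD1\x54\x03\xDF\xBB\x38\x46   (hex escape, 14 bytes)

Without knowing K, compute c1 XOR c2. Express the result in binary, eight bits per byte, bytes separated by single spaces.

c1 ⊕ c2 = (M1 ⊕ K) ⊕ (M2 ⊕ K) = M1 ⊕ M2 — the shared key cancels under XOR.
7d xor 7e = 03
2d xor ab = 86
4f xor fc = b3
1b xor b8 = a3
f3 xor c0 = 33
b2 xor 6a = d8
67 xor 1d = 7a
a1 xor d1 = 70
a2 xor 54 = f6
ef xor 03 = ec
1a xor df = c5
9f xor bb = 24
ed xor 38 = d5
88 xor 46 = ce

00000011 10000110 10110011 10100011 00110011 11011000 01111010 01110000 11110110 11101100 11000101 00100100 11010101 11001110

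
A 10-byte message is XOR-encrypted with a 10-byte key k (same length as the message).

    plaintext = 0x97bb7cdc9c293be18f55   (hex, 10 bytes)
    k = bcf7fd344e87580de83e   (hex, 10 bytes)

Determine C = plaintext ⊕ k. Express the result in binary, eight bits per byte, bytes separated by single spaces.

00101011 01001100 10000001 11101000 11010010 10101110 01100011 11101100 01100111 01101011

byte 0: 97 ^ bc = 2b
byte 1: bb ^ f7 = 4c
byte 2: 7c ^ fd = 81
byte 3: dc ^ 34 = e8
byte 4: 9c ^ 4e = d2
byte 5: 29 ^ 87 = ae
byte 6: 3b ^ 58 = 63
byte 7: e1 ^ 0d = ec
byte 8: 8f ^ e8 = 67
byte 9: 55 ^ 3e = 6b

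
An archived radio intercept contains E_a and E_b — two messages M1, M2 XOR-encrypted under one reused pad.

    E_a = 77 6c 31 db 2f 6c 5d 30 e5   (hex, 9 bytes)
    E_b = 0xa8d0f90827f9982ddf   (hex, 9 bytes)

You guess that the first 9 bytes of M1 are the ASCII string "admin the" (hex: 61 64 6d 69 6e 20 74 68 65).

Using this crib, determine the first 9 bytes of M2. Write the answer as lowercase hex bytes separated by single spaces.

be d8 a5 ba 66 b5 b1 75 5f

First, E_a ⊕ E_b = (M1 ⊕ K) ⊕ (M2 ⊕ K) = M1 ⊕ M2, so the key drops out. Then M2 = (M1 ⊕ M2) ⊕ M1 over the first 9 bytes.
byte 0: (77 xor a8) xor 61 = df xor 61 = be
byte 1: (6c xor d0) xor 64 = bc xor 64 = d8
byte 2: (31 xor f9) xor 6d = c8 xor 6d = a5
byte 3: (db xor 08) xor 69 = d3 xor 69 = ba
byte 4: (2f xor 27) xor 6e = 08 xor 6e = 66
byte 5: (6c xor f9) xor 20 = 95 xor 20 = b5
byte 6: (5d xor 98) xor 74 = c5 xor 74 = b1
byte 7: (30 xor 2d) xor 68 = 1d xor 68 = 75
byte 8: (e5 xor df) xor 65 = 3a xor 65 = 5f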